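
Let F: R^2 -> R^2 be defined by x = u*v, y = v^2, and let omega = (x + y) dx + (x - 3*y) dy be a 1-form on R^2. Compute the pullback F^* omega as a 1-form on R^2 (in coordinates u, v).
F^* omega = (v^2*(u + v)) du + (v*(u^2 + 3*u*v - 6*v^2)) dv

Using F^*(f dg) = (f ∘ F) d(g ∘ F), substitute each coordinate x_i by F_i(u, v) in f_i, and replace dx_i by d F_i = (∂F_i/∂u) du + (∂F_i/∂v) dv.
  For the x component: f_1(F) = v*(u + v); d F_1 = (v) du + (u) dv
  For the y component: f_2(F) = v*(u - 3*v); d F_2 = (0) du + (2*v) dv
Combining and collecting du, dv coefficients:
  coeff of du: v^2*(u + v)
  coeff of dv: v*(u^2 + 3*u*v - 6*v^2)
F^* omega = (v^2*(u + v)) du + (v*(u^2 + 3*u*v - 6*v^2)) dv.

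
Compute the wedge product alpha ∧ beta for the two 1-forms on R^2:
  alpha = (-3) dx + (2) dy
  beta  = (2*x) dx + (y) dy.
alpha ∧ beta = (-4*x - 3*y) dx ∧ dy

Distribute the wedge, using dx_i ∧ dx_j = -dx_j ∧ dx_i and dx_i ∧ dx_i = 0. For each pair (i, j) with i < j, the coefficient of dx_i ∧ dx_j in alpha ∧ beta is (alpha_i * beta_j - alpha_j * beta_i). Collecting: alpha ∧ beta = (-4*x - 3*y) dx ∧ dy.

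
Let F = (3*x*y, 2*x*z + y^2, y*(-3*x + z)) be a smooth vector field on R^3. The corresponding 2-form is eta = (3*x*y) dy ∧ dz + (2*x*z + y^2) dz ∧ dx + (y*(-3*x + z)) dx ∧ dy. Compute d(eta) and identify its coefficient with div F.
d(eta) = (6*y) dx ∧ dy ∧ dz; div F = 6*y

For a 2-form in R^3 of the form above, applying d gives a 3-form with coefficient ∂P/∂x + ∂Q/∂y + ∂R/∂z:
  ∂P/∂x = 3*y
  ∂Q/∂y = 2*y
  ∂R/∂z = y
Sum = 6*y, which is exactly div F.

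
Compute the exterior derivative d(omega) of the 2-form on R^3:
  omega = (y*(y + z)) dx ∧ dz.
d(omega) = (-2*y - z) dx ∧ dy ∧ dz

For a 2-form omega = sum_{i<j} g_{ij} dx_i ∧ dx_j, the exterior derivative is
  d(omega) = sum_{i<j} d(g_{ij}) ∧ dx_i ∧ dx_j = sum_{i<j, k} (∂g_{ij}/∂x_k) dx_k ∧ dx_i ∧ dx_j.
Expand each term, using dx_k ∧ dx_i ∧ dx_j = sgn(permutation) dx_{(a)} ∧ dx_{(b)} ∧ dx_{(c)} with (a < b < c) sorted:
  d(y*(y + z)) includes (∂/∂y)(y*(y + z)) dy = (2*y + z) dy, which multiplied by dx ∧ dz gives (-2*y - z) dx ∧ dy ∧ dz
Collecting like 3-forms: d(omega) = (-2*y - z) dx ∧ dy ∧ dz.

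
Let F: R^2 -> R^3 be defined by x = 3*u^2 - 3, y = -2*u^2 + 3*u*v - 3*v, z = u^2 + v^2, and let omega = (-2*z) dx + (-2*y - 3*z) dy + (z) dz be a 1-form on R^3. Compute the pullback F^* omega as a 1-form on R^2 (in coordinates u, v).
F^* omega = (-14*u^3 + 27*u^2*v - 16*u*v^2 - 24*u*v - 9*v^3 + 18*v^2) du + (3*u^3 - 16*u^2*v - 3*u^2 - 9*u*v^2 + 36*u*v + 2*v^3 + 9*v^2 - 18*v) dv

Using F^*(f dg) = (f ∘ F) d(g ∘ F), substitute each coordinate x_i by F_i(u, v) in f_i, and replace dx_i by d F_i = (∂F_i/∂u) du + (∂F_i/∂v) dv.
  For the x component: f_1(F) = -2*u^2 - 2*v^2; d F_1 = (6*u) du + (0) dv
  For the y component: f_2(F) = u^2 - 6*u*v - 3*v^2 + 6*v; d F_2 = (-4*u + 3*v) du + (3*u - 3) dv
  For the z component: f_3(F) = u^2 + v^2; d F_3 = (2*u) du + (2*v) dv
Combining and collecting du, dv coefficients:
  coeff of du: -14*u^3 + 27*u^2*v - 16*u*v^2 - 24*u*v - 9*v^3 + 18*v^2
  coeff of dv: 3*u^3 - 16*u^2*v - 3*u^2 - 9*u*v^2 + 36*u*v + 2*v^3 + 9*v^2 - 18*v
F^* omega = (-14*u^3 + 27*u^2*v - 16*u*v^2 - 24*u*v - 9*v^3 + 18*v^2) du + (3*u^3 - 16*u^2*v - 3*u^2 - 9*u*v^2 + 36*u*v + 2*v^3 + 9*v^2 - 18*v) dv.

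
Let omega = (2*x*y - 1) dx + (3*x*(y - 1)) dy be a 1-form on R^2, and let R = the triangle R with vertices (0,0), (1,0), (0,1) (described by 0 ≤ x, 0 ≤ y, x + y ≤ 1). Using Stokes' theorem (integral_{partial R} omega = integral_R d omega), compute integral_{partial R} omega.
integral_(partial R) omega = -4/3

Stokes: integral_partial_R omega = integral_R d omega with d omega = (∂Q/∂x - ∂P/∂y) dx ∧ dy.
  ∂Q/∂x = 3*y - 3
  ∂P/∂y = 2*x
  integrand = ∂Q/∂x - ∂P/∂y = -2*x + 3*y - 3.
Integrating over R: integral_0^1 integral_0^{1-x} (-2*x + 3*y - 3) dy dx = -4/3.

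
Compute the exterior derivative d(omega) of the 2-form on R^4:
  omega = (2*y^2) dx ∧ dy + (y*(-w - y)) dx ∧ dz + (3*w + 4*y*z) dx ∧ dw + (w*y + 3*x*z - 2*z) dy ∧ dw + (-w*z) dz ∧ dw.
d(omega) = (w + 2*y) dx ∧ dy ∧ dz + (-5*y) dx ∧ dz ∧ dw + (-z) dx ∧ dy ∧ dw + (2 - 3*x) dy ∧ dz ∧ dw

For a 2-form omega = sum_{i<j} g_{ij} dx_i ∧ dx_j, the exterior derivative is
  d(omega) = sum_{i<j} d(g_{ij}) ∧ dx_i ∧ dx_j = sum_{i<j, k} (∂g_{ij}/∂x_k) dx_k ∧ dx_i ∧ dx_j.
Expand each term, using dx_k ∧ dx_i ∧ dx_j = sgn(permutation) dx_{(a)} ∧ dx_{(b)} ∧ dx_{(c)} with (a < b < c) sorted:
  d(y*(-w - y)) includes (∂/∂y)(y*(-w - y)) dy = (-w - 2*y) dy, which multiplied by dx ∧ dz gives (w + 2*y) dx ∧ dy ∧ dz
  d(y*(-w - y)) includes (∂/∂w)(y*(-w - y)) dw = (-y) dw, which multiplied by dx ∧ dz gives (-y) dx ∧ dz ∧ dw
  d(3*w + 4*y*z) includes (∂/∂y)(3*w + 4*y*z) dy = (4*z) dy, which multiplied by dx ∧ dw gives (-4*z) dx ∧ dy ∧ dw
  d(3*w + 4*y*z) includes (∂/∂z)(3*w + 4*y*z) dz = (4*y) dz, which multiplied by dx ∧ dw gives (-4*y) dx ∧ dz ∧ dw
  d(w*y + 3*x*z - 2*z) includes (∂/∂x)(w*y + 3*x*z - 2*z) dx = (3*z) dx, which multiplied by dy ∧ dw gives (3*z) dx ∧ dy ∧ dw
  d(w*y + 3*x*z - 2*z) includes (∂/∂z)(w*y + 3*x*z - 2*z) dz = (3*x - 2) dz, which multiplied by dy ∧ dw gives (2 - 3*x) dy ∧ dz ∧ dw
Collecting like 3-forms: d(omega) = (w + 2*y) dx ∧ dy ∧ dz + (-5*y) dx ∧ dz ∧ dw + (-z) dx ∧ dy ∧ dw + (2 - 3*x) dy ∧ dz ∧ dw.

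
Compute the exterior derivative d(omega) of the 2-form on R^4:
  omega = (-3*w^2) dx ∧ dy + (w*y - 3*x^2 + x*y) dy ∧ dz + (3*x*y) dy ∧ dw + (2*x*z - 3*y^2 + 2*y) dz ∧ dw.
d(omega) = (-6*w + 3*y) dx ∧ dy ∧ dw + (-6*x + y) dx ∧ dy ∧ dz + (2 - 5*y) dy ∧ dz ∧ dw + (2*z) dx ∧ dz ∧ dw

For a 2-form omega = sum_{i<j} g_{ij} dx_i ∧ dx_j, the exterior derivative is
  d(omega) = sum_{i<j} d(g_{ij}) ∧ dx_i ∧ dx_j = sum_{i<j, k} (∂g_{ij}/∂x_k) dx_k ∧ dx_i ∧ dx_j.
Expand each term, using dx_k ∧ dx_i ∧ dx_j = sgn(permutation) dx_{(a)} ∧ dx_{(b)} ∧ dx_{(c)} with (a < b < c) sorted:
  d(-3*w^2) includes (∂/∂w)(-3*w^2) dw = (-6*w) dw, which multiplied by dx ∧ dy gives (-6*w) dx ∧ dy ∧ dw
  d(w*y - 3*x^2 + x*y) includes (∂/∂x)(w*y - 3*x^2 + x*y) dx = (-6*x + y) dx, which multiplied by dy ∧ dz gives (-6*x + y) dx ∧ dy ∧ dz
  d(w*y - 3*x^2 + x*y) includes (∂/∂w)(w*y - 3*x^2 + x*y) dw = (y) dw, which multiplied by dy ∧ dz gives (y) dy ∧ dz ∧ dw
  d(3*x*y) includes (∂/∂x)(3*x*y) dx = (3*y) dx, which multiplied by dy ∧ dw gives (3*y) dx ∧ dy ∧ dw
  d(2*x*z - 3*y^2 + 2*y) includes (∂/∂x)(2*x*z - 3*y^2 + 2*y) dx = (2*z) dx, which multiplied by dz ∧ dw gives (2*z) dx ∧ dz ∧ dw
  d(2*x*z - 3*y^2 + 2*y) includes (∂/∂y)(2*x*z - 3*y^2 + 2*y) dy = (2 - 6*y) dy, which multiplied by dz ∧ dw gives (2 - 6*y) dy ∧ dz ∧ dw
Collecting like 3-forms: d(omega) = (-6*w + 3*y) dx ∧ dy ∧ dw + (-6*x + y) dx ∧ dy ∧ dz + (2 - 5*y) dy ∧ dz ∧ dw + (2*z) dx ∧ dz ∧ dw.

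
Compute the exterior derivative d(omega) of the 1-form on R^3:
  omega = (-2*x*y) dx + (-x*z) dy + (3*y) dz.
d(omega) = (2*x - z) dx ∧ dy + (x + 3) dy ∧ dz

For a 1-form omega = sum_i f_i dx_i, the exterior derivative is
  d(omega) = sum_{i < j} (∂f_j/∂x_i - ∂f_i/∂x_j) dx_i ∧ dx_j.
  coefficient of dx ∧ dy: ∂f_2/∂x - ∂f_1/∂y = ∂(-x*z)/∂x - ∂(-2*x*y)/∂y = 2*x - z
  coefficient of dy ∧ dz: ∂f_3/∂y - ∂f_2/∂z = ∂(3*y)/∂y - ∂(-x*z)/∂z = x + 3
Assembling: d(omega) = (2*x - z) dx ∧ dy + (x + 3) dy ∧ dz.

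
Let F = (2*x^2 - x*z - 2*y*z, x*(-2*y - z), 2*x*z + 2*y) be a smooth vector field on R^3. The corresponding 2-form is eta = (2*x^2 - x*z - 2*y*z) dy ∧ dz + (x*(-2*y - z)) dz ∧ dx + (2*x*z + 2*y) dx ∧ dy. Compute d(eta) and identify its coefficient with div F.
d(eta) = (4*x - z) dx ∧ dy ∧ dz; div F = 4*x - z

For a 2-form in R^3 of the form above, applying d gives a 3-form with coefficient ∂P/∂x + ∂Q/∂y + ∂R/∂z:
  ∂P/∂x = 4*x - z
  ∂Q/∂y = -2*x
  ∂R/∂z = 2*x
Sum = 4*x - z, which is exactly div F.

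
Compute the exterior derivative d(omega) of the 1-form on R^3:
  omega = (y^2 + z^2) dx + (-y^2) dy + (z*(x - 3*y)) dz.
d(omega) = (-2*y) dx ∧ dy + (-z) dx ∧ dz + (-3*z) dy ∧ dz

For a 1-form omega = sum_i f_i dx_i, the exterior derivative is
  d(omega) = sum_{i < j} (∂f_j/∂x_i - ∂f_i/∂x_j) dx_i ∧ dx_j.
  coefficient of dx ∧ dy: ∂f_2/∂x - ∂f_1/∂y = ∂(-y^2)/∂x - ∂(y^2 + z^2)/∂y = -2*y
  coefficient of dx ∧ dz: ∂f_3/∂x - ∂f_1/∂z = ∂(z*(x - 3*y))/∂x - ∂(y^2 + z^2)/∂z = -z
  coefficient of dy ∧ dz: ∂f_3/∂y - ∂f_2/∂z = ∂(z*(x - 3*y))/∂y - ∂(-y^2)/∂z = -3*z
Assembling: d(omega) = (-2*y) dx ∧ dy + (-z) dx ∧ dz + (-3*z) dy ∧ dz.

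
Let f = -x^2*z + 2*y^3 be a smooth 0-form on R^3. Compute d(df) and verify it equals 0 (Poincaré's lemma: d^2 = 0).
d(df) = 0

Step 1: df = sum_i (∂f/∂x_i) dx_i = (-2*x*z) dx + (6*y^2) dy + (-x^2) dz.
Step 2: Apply d again. Using the 1-form formula, the coefficient of dx ∧ dy in d(df) is ∂^2 f/∂x ∂y - ∂^2 f/∂y ∂x = (0) - (0) = 0 (equality of mixed partials for smooth f).
Similarly for dx ∧ dz and dy ∧ dz — all coefficients vanish. So d(df) = 0.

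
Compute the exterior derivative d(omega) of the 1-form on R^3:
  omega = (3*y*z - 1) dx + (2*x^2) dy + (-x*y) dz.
d(omega) = (4*x - 3*z) dx ∧ dy + (-4*y) dx ∧ dz + (-x) dy ∧ dz

For a 1-form omega = sum_i f_i dx_i, the exterior derivative is
  d(omega) = sum_{i < j} (∂f_j/∂x_i - ∂f_i/∂x_j) dx_i ∧ dx_j.
  coefficient of dx ∧ dy: ∂f_2/∂x - ∂f_1/∂y = ∂(2*x^2)/∂x - ∂(3*y*z - 1)/∂y = 4*x - 3*z
  coefficient of dx ∧ dz: ∂f_3/∂x - ∂f_1/∂z = ∂(-x*y)/∂x - ∂(3*y*z - 1)/∂z = -4*y
  coefficient of dy ∧ dz: ∂f_3/∂y - ∂f_2/∂z = ∂(-x*y)/∂y - ∂(2*x^2)/∂z = -x
Assembling: d(omega) = (4*x - 3*z) dx ∧ dy + (-4*y) dx ∧ dz + (-x) dy ∧ dz.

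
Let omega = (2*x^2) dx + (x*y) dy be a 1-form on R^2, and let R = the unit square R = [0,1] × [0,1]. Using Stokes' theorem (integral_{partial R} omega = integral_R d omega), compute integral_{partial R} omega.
integral_(partial R) omega = 1/2

Stokes: integral_partial_R omega = integral_R d omega with d omega = (∂Q/∂x - ∂P/∂y) dx ∧ dy.
  ∂Q/∂x = y
  ∂P/∂y = 0
  integrand = ∂Q/∂x - ∂P/∂y = y.
Integrating over R: integral_0^1 integral_0^1 (y) dx dy = 1/2.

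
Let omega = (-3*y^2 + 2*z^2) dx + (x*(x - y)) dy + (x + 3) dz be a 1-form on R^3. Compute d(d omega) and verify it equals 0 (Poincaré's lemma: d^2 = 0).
d(d omega) = 0

Step 1: d omega = sum_{i<j} (∂f_j/∂x_i - ∂f_i/∂x_j) dx_i ∧ dx_j:
  coeff of dx ∧ dy: 2*x + 5*y
  coeff of dx ∧ dz: 1 - 4*z
  coeff of dy ∧ dz: 0
Step 2: Apply d again to each 2-form coefficient. The only possible 3-form in R^3 is dx ∧ dy ∧ dz, with coefficient
  ∂(coeff of dy∧dz)/∂x - ∂(coeff of dx∧dz)/∂y + ∂(coeff of dx∧dy)/∂z
  = ∂/∂x (0) - ∂/∂y (1 - 4*z) + ∂/∂z (2*x + 5*y).
Each of these terms simplifies to sums of mixed partials that cancel in pairs. The result is 0 (by equality of mixed partials for smooth functions — Schwarz / Clairaut).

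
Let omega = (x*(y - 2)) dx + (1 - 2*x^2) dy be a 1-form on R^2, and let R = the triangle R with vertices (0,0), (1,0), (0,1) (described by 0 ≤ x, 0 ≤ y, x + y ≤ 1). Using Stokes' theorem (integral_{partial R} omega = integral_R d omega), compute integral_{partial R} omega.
integral_(partial R) omega = -5/6

Stokes: integral_partial_R omega = integral_R d omega with d omega = (∂Q/∂x - ∂P/∂y) dx ∧ dy.
  ∂Q/∂x = -4*x
  ∂P/∂y = x
  integrand = ∂Q/∂x - ∂P/∂y = -5*x.
Integrating over R: integral_0^1 integral_0^{1-x} (-5*x) dy dx = -5/6.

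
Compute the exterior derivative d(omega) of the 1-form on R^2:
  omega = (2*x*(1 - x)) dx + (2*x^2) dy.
d(omega) = (4*x) dx ∧ dy

For a 1-form omega = sum_i f_i dx_i, the exterior derivative is
  d(omega) = sum_{i < j} (∂f_j/∂x_i - ∂f_i/∂x_j) dx_i ∧ dx_j.
  coefficient of dx ∧ dy: ∂f_2/∂x - ∂f_1/∂y = ∂(2*x^2)/∂x - ∂(2*x*(1 - x))/∂y = 4*x
Assembling: d(omega) = (4*x) dx ∧ dy.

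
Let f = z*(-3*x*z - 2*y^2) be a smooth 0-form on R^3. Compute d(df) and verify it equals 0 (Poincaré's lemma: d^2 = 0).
d(df) = 0

Step 1: df = sum_i (∂f/∂x_i) dx_i = (-3*z^2) dx + (-4*y*z) dy + (-6*x*z - 2*y^2) dz.
Step 2: Apply d again. Using the 1-form formula, the coefficient of dx ∧ dy in d(df) is ∂^2 f/∂x ∂y - ∂^2 f/∂y ∂x = (0) - (0) = 0 (equality of mixed partials for smooth f).
Similarly for dx ∧ dz and dy ∧ dz — all coefficients vanish. So d(df) = 0.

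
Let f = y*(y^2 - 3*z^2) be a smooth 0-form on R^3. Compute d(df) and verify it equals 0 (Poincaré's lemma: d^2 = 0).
d(df) = 0

Step 1: df = sum_i (∂f/∂x_i) dx_i = (0) dx + (3*y^2 - 3*z^2) dy + (-6*y*z) dz.
Step 2: Apply d again. Using the 1-form formula, the coefficient of dx ∧ dy in d(df) is ∂^2 f/∂x ∂y - ∂^2 f/∂y ∂x = (0) - (0) = 0 (equality of mixed partials for smooth f).
Similarly for dx ∧ dz and dy ∧ dz — all coefficients vanish. So d(df) = 0.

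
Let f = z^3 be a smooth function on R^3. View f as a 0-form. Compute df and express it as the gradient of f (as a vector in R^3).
df = (0) dx + (0) dy + (3*z^2) dz; grad f = (0, 0, 3*z^2)

For a 0-form f, d f = (∂f/∂x) dx + (∂f/∂y) dy + (∂f/∂z) dz. The components of the vector representation are exactly the entries of grad f in Cartesian coordinates:
  ∂f/∂x = 0
  ∂f/∂y = 0
  ∂f/∂z = 3*z^2.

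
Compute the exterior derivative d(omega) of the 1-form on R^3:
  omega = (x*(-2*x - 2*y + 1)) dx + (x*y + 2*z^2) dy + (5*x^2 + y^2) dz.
d(omega) = (2*x + y) dx ∧ dy + (10*x) dx ∧ dz + (2*y - 4*z) dy ∧ dz

For a 1-form omega = sum_i f_i dx_i, the exterior derivative is
  d(omega) = sum_{i < j} (∂f_j/∂x_i - ∂f_i/∂x_j) dx_i ∧ dx_j.
  coefficient of dx ∧ dy: ∂f_2/∂x - ∂f_1/∂y = ∂(x*y + 2*z^2)/∂x - ∂(x*(-2*x - 2*y + 1))/∂y = 2*x + y
  coefficient of dx ∧ dz: ∂f_3/∂x - ∂f_1/∂z = ∂(5*x^2 + y^2)/∂x - ∂(x*(-2*x - 2*y + 1))/∂z = 10*x
  coefficient of dy ∧ dz: ∂f_3/∂y - ∂f_2/∂z = ∂(5*x^2 + y^2)/∂y - ∂(x*y + 2*z^2)/∂z = 2*y - 4*z
Assembling: d(omega) = (2*x + y) dx ∧ dy + (10*x) dx ∧ dz + (2*y - 4*z) dy ∧ dz.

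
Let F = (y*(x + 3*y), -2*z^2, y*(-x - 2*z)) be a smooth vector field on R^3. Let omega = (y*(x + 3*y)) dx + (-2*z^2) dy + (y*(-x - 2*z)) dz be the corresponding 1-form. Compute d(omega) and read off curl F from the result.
d(omega) = (-x + 2*z) dy ∧ dz + (y) dz ∧ dx + (-x - 6*y) dx ∧ dy; curl F = (-x + 2*z, y, -x - 6*y)

d omega = sum_{i<j} (∂f_j/∂x_i - ∂f_i/∂x_j) dx_i ∧ dx_j. Under the identification (dy ∧ dz, dz ∧ dx, dx ∧ dy) ↔ (e_x, e_y, e_z), the coefficients are exactly the components of curl F. Compute:
  ∂R/∂y - ∂Q/∂z = (-x - 2*z) - (-4*z) = -x + 2*z
  ∂P/∂z - ∂R/∂x = (0) - (-y) = y
  ∂Q/∂x - ∂P/∂y = (0) - (x + 6*y) = -x - 6*y.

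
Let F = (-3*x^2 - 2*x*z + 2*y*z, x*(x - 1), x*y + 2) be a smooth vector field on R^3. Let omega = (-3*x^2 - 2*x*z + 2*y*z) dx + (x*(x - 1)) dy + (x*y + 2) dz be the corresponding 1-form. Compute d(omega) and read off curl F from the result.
d(omega) = (x) dy ∧ dz + (-2*x + y) dz ∧ dx + (2*x - 2*z - 1) dx ∧ dy; curl F = (x, -2*x + y, 2*x - 2*z - 1)

d omega = sum_{i<j} (∂f_j/∂x_i - ∂f_i/∂x_j) dx_i ∧ dx_j. Under the identification (dy ∧ dz, dz ∧ dx, dx ∧ dy) ↔ (e_x, e_y, e_z), the coefficients are exactly the components of curl F. Compute:
  ∂R/∂y - ∂Q/∂z = (x) - (0) = x
  ∂P/∂z - ∂R/∂x = (-2*x + 2*y) - (y) = -2*x + y
  ∂Q/∂x - ∂P/∂y = (2*x - 1) - (2*z) = 2*x - 2*z - 1.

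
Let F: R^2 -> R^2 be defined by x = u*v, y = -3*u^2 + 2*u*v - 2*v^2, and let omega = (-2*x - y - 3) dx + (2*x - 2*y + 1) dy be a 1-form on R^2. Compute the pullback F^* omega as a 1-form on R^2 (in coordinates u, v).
F^* omega = (-36*u^3 + 27*u^2*v - 32*u*v^2 - 6*u + 10*v^3 - v) du + (15*u^3 - 32*u^2*v + 18*u*v^2 - u - 16*v^3 - 4*v) dv

Using F^*(f dg) = (f ∘ F) d(g ∘ F), substitute each coordinate x_i by F_i(u, v) in f_i, and replace dx_i by d F_i = (∂F_i/∂u) du + (∂F_i/∂v) dv.
  For the x component: f_1(F) = 3*u^2 - 4*u*v + 2*v^2 - 3; d F_1 = (v) du + (u) dv
  For the y component: f_2(F) = 6*u^2 - 2*u*v + 4*v^2 + 1; d F_2 = (-6*u + 2*v) du + (2*u - 4*v) dv
Combining and collecting du, dv coefficients:
  coeff of du: -36*u^3 + 27*u^2*v - 32*u*v^2 - 6*u + 10*v^3 - v
  coeff of dv: 15*u^3 - 32*u^2*v + 18*u*v^2 - u - 16*v^3 - 4*v
F^* omega = (-36*u^3 + 27*u^2*v - 32*u*v^2 - 6*u + 10*v^3 - v) du + (15*u^3 - 32*u^2*v + 18*u*v^2 - u - 16*v^3 - 4*v) dv.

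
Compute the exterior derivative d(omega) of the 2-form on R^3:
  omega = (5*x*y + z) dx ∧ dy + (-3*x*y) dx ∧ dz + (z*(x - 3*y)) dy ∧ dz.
d(omega) = (3*x + z + 1) dx ∧ dy ∧ dz

For a 2-form omega = sum_{i<j} g_{ij} dx_i ∧ dx_j, the exterior derivative is
  d(omega) = sum_{i<j} d(g_{ij}) ∧ dx_i ∧ dx_j = sum_{i<j, k} (∂g_{ij}/∂x_k) dx_k ∧ dx_i ∧ dx_j.
Expand each term, using dx_k ∧ dx_i ∧ dx_j = sgn(permutation) dx_{(a)} ∧ dx_{(b)} ∧ dx_{(c)} with (a < b < c) sorted:
  d(5*x*y + z) includes (∂/∂z)(5*x*y + z) dz = (1) dz, which multiplied by dx ∧ dy gives (1) dx ∧ dy ∧ dz
  d(-3*x*y) includes (∂/∂y)(-3*x*y) dy = (-3*x) dy, which multiplied by dx ∧ dz gives (3*x) dx ∧ dy ∧ dz
  d(z*(x - 3*y)) includes (∂/∂x)(z*(x - 3*y)) dx = (z) dx, which multiplied by dy ∧ dz gives (z) dx ∧ dy ∧ dz
Collecting like 3-forms: d(omega) = (3*x + z + 1) dx ∧ dy ∧ dz.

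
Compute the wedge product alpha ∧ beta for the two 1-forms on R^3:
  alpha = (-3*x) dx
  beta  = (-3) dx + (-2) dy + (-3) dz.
alpha ∧ beta = (6*x) dx ∧ dy + (9*x) dx ∧ dz

Distribute the wedge, using dx_i ∧ dx_j = -dx_j ∧ dx_i and dx_i ∧ dx_i = 0. For each pair (i, j) with i < j, the coefficient of dx_i ∧ dx_j in alpha ∧ beta is (alpha_i * beta_j - alpha_j * beta_i). Collecting: alpha ∧ beta = (6*x) dx ∧ dy + (9*x) dx ∧ dz.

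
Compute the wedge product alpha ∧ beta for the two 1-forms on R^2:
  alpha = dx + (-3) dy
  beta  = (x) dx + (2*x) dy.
alpha ∧ beta = (5*x) dx ∧ dy

Distribute the wedge, using dx_i ∧ dx_j = -dx_j ∧ dx_i and dx_i ∧ dx_i = 0. For each pair (i, j) with i < j, the coefficient of dx_i ∧ dx_j in alpha ∧ beta is (alpha_i * beta_j - alpha_j * beta_i). Collecting: alpha ∧ beta = (5*x) dx ∧ dy.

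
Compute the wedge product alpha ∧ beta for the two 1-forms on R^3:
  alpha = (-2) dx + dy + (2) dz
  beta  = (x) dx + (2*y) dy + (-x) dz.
alpha ∧ beta = (-x - 4*y) dx ∧ dy + (-x - 4*y) dy ∧ dz

Distribute the wedge, using dx_i ∧ dx_j = -dx_j ∧ dx_i and dx_i ∧ dx_i = 0. For each pair (i, j) with i < j, the coefficient of dx_i ∧ dx_j in alpha ∧ beta is (alpha_i * beta_j - alpha_j * beta_i). Collecting: alpha ∧ beta = (-x - 4*y) dx ∧ dy + (-x - 4*y) dy ∧ dz.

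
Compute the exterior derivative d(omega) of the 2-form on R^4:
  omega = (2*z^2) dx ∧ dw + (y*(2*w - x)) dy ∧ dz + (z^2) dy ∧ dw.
d(omega) = (-4*z) dx ∧ dz ∧ dw + (-y) dx ∧ dy ∧ dz + (2*y - 2*z) dy ∧ dz ∧ dw

For a 2-form omega = sum_{i<j} g_{ij} dx_i ∧ dx_j, the exterior derivative is
  d(omega) = sum_{i<j} d(g_{ij}) ∧ dx_i ∧ dx_j = sum_{i<j, k} (∂g_{ij}/∂x_k) dx_k ∧ dx_i ∧ dx_j.
Expand each term, using dx_k ∧ dx_i ∧ dx_j = sgn(permutation) dx_{(a)} ∧ dx_{(b)} ∧ dx_{(c)} with (a < b < c) sorted:
  d(2*z^2) includes (∂/∂z)(2*z^2) dz = (4*z) dz, which multiplied by dx ∧ dw gives (-4*z) dx ∧ dz ∧ dw
  d(y*(2*w - x)) includes (∂/∂x)(y*(2*w - x)) dx = (-y) dx, which multiplied by dy ∧ dz gives (-y) dx ∧ dy ∧ dz
  d(y*(2*w - x)) includes (∂/∂w)(y*(2*w - x)) dw = (2*y) dw, which multiplied by dy ∧ dz gives (2*y) dy ∧ dz ∧ dw
  d(z^2) includes (∂/∂z)(z^2) dz = (2*z) dz, which multiplied by dy ∧ dw gives (-2*z) dy ∧ dz ∧ dw
Collecting like 3-forms: d(omega) = (-4*z) dx ∧ dz ∧ dw + (-y) dx ∧ dy ∧ dz + (2*y - 2*z) dy ∧ dz ∧ dw.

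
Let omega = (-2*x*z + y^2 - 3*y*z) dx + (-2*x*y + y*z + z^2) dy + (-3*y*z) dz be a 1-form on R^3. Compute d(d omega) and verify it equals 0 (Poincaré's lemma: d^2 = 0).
d(d omega) = 0

Step 1: d omega = sum_{i<j} (∂f_j/∂x_i - ∂f_i/∂x_j) dx_i ∧ dx_j:
  coeff of dx ∧ dy: -4*y + 3*z
  coeff of dx ∧ dz: 2*x + 3*y
  coeff of dy ∧ dz: -y - 5*z
Step 2: Apply d again to each 2-form coefficient. The only possible 3-form in R^3 is dx ∧ dy ∧ dz, with coefficient
  ∂(coeff of dy∧dz)/∂x - ∂(coeff of dx∧dz)/∂y + ∂(coeff of dx∧dy)/∂z
  = ∂/∂x (-y - 5*z) - ∂/∂y (2*x + 3*y) + ∂/∂z (-4*y + 3*z).
Each of these terms simplifies to sums of mixed partials that cancel in pairs. The result is 0 (by equality of mixed partials for smooth functions — Schwarz / Clairaut).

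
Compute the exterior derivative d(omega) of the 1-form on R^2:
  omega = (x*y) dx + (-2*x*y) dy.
d(omega) = (-x - 2*y) dx ∧ dy

For a 1-form omega = sum_i f_i dx_i, the exterior derivative is
  d(omega) = sum_{i < j} (∂f_j/∂x_i - ∂f_i/∂x_j) dx_i ∧ dx_j.
  coefficient of dx ∧ dy: ∂f_2/∂x - ∂f_1/∂y = ∂(-2*x*y)/∂x - ∂(x*y)/∂y = -x - 2*y
Assembling: d(omega) = (-x - 2*y) dx ∧ dy.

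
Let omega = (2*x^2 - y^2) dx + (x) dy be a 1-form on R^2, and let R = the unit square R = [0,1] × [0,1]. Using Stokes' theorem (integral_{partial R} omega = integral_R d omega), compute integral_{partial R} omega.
integral_(partial R) omega = 2

Stokes: integral_partial_R omega = integral_R d omega with d omega = (∂Q/∂x - ∂P/∂y) dx ∧ dy.
  ∂Q/∂x = 1
  ∂P/∂y = -2*y
  integrand = ∂Q/∂x - ∂P/∂y = 2*y + 1.
Integrating over R: integral_0^1 integral_0^1 (2*y + 1) dx dy = 2.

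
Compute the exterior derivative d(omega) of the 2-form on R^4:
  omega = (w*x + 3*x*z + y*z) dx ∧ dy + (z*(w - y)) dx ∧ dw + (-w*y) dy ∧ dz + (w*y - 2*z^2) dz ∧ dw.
d(omega) = (3*x + y) dx ∧ dy ∧ dz + (x + z) dx ∧ dy ∧ dw + (-w + y) dx ∧ dz ∧ dw + (w - y) dy ∧ dz ∧ dw

For a 2-form omega = sum_{i<j} g_{ij} dx_i ∧ dx_j, the exterior derivative is
  d(omega) = sum_{i<j} d(g_{ij}) ∧ dx_i ∧ dx_j = sum_{i<j, k} (∂g_{ij}/∂x_k) dx_k ∧ dx_i ∧ dx_j.
Expand each term, using dx_k ∧ dx_i ∧ dx_j = sgn(permutation) dx_{(a)} ∧ dx_{(b)} ∧ dx_{(c)} with (a < b < c) sorted:
  d(w*x + 3*x*z + y*z) includes (∂/∂z)(w*x + 3*x*z + y*z) dz = (3*x + y) dz, which multiplied by dx ∧ dy gives (3*x + y) dx ∧ dy ∧ dz
  d(w*x + 3*x*z + y*z) includes (∂/∂w)(w*x + 3*x*z + y*z) dw = (x) dw, which multiplied by dx ∧ dy gives (x) dx ∧ dy ∧ dw
  d(z*(w - y)) includes (∂/∂y)(z*(w - y)) dy = (-z) dy, which multiplied by dx ∧ dw gives (z) dx ∧ dy ∧ dw
  d(z*(w - y)) includes (∂/∂z)(z*(w - y)) dz = (w - y) dz, which multiplied by dx ∧ dw gives (-w + y) dx ∧ dz ∧ dw
  d(-w*y) includes (∂/∂w)(-w*y) dw = (-y) dw, which multiplied by dy ∧ dz gives (-y) dy ∧ dz ∧ dw
  d(w*y - 2*z^2) includes (∂/∂y)(w*y - 2*z^2) dy = (w) dy, which multiplied by dz ∧ dw gives (w) dy ∧ dz ∧ dw
Collecting like 3-forms: d(omega) = (3*x + y) dx ∧ dy ∧ dz + (x + z) dx ∧ dy ∧ dw + (-w + y) dx ∧ dz ∧ dw + (w - y) dy ∧ dz ∧ dw.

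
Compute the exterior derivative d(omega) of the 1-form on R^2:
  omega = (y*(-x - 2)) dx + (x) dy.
d(omega) = (x + 3) dx ∧ dy

For a 1-form omega = sum_i f_i dx_i, the exterior derivative is
  d(omega) = sum_{i < j} (∂f_j/∂x_i - ∂f_i/∂x_j) dx_i ∧ dx_j.
  coefficient of dx ∧ dy: ∂f_2/∂x - ∂f_1/∂y = ∂(x)/∂x - ∂(y*(-x - 2))/∂y = x + 3
Assembling: d(omega) = (x + 3) dx ∧ dy.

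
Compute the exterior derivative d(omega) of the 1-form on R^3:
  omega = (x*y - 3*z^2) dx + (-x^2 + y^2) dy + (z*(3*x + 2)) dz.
d(omega) = (-3*x) dx ∧ dy + (9*z) dx ∧ dz

For a 1-form omega = sum_i f_i dx_i, the exterior derivative is
  d(omega) = sum_{i < j} (∂f_j/∂x_i - ∂f_i/∂x_j) dx_i ∧ dx_j.
  coefficient of dx ∧ dy: ∂f_2/∂x - ∂f_1/∂y = ∂(-x^2 + y^2)/∂x - ∂(x*y - 3*z^2)/∂y = -3*x
  coefficient of dx ∧ dz: ∂f_3/∂x - ∂f_1/∂z = ∂(z*(3*x + 2))/∂x - ∂(x*y - 3*z^2)/∂z = 9*z
Assembling: d(omega) = (-3*x) dx ∧ dy + (9*z) dx ∧ dz.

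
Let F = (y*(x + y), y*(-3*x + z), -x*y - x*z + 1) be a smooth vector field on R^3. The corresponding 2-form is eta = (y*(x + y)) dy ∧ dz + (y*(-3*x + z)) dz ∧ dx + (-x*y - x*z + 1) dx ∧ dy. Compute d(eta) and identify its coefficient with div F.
d(eta) = (-4*x + y + z) dx ∧ dy ∧ dz; div F = -4*x + y + z

For a 2-form in R^3 of the form above, applying d gives a 3-form with coefficient ∂P/∂x + ∂Q/∂y + ∂R/∂z:
  ∂P/∂x = y
  ∂Q/∂y = -3*x + z
  ∂R/∂z = -x
Sum = -4*x + y + z, which is exactly div F.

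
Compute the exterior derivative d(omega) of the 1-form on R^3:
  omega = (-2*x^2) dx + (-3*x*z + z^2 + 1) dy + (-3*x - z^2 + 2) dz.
d(omega) = (-3*z) dx ∧ dy + (-3) dx ∧ dz + (3*x - 2*z) dy ∧ dz

For a 1-form omega = sum_i f_i dx_i, the exterior derivative is
  d(omega) = sum_{i < j} (∂f_j/∂x_i - ∂f_i/∂x_j) dx_i ∧ dx_j.
  coefficient of dx ∧ dy: ∂f_2/∂x - ∂f_1/∂y = ∂(-3*x*z + z^2 + 1)/∂x - ∂(-2*x^2)/∂y = -3*z
  coefficient of dx ∧ dz: ∂f_3/∂x - ∂f_1/∂z = ∂(-3*x - z^2 + 2)/∂x - ∂(-2*x^2)/∂z = -3
  coefficient of dy ∧ dz: ∂f_3/∂y - ∂f_2/∂z = ∂(-3*x - z^2 + 2)/∂y - ∂(-3*x*z + z^2 + 1)/∂z = 3*x - 2*z
Assembling: d(omega) = (-3*z) dx ∧ dy + (-3) dx ∧ dz + (3*x - 2*z) dy ∧ dz.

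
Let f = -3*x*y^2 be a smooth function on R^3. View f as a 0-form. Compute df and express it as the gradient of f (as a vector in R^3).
df = (-3*y^2) dx + (-6*x*y) dy + (0) dz; grad f = (-3*y^2, -6*x*y, 0)

For a 0-form f, d f = (∂f/∂x) dx + (∂f/∂y) dy + (∂f/∂z) dz. The components of the vector representation are exactly the entries of grad f in Cartesian coordinates:
  ∂f/∂x = -3*y^2
  ∂f/∂y = -6*x*y
  ∂f/∂z = 0.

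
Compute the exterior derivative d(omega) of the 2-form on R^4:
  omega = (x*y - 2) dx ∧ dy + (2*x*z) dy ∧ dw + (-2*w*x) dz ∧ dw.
d(omega) = (2*z) dx ∧ dy ∧ dw + (-2*x) dy ∧ dz ∧ dw + (-2*w) dx ∧ dz ∧ dw

For a 2-form omega = sum_{i<j} g_{ij} dx_i ∧ dx_j, the exterior derivative is
  d(omega) = sum_{i<j} d(g_{ij}) ∧ dx_i ∧ dx_j = sum_{i<j, k} (∂g_{ij}/∂x_k) dx_k ∧ dx_i ∧ dx_j.
Expand each term, using dx_k ∧ dx_i ∧ dx_j = sgn(permutation) dx_{(a)} ∧ dx_{(b)} ∧ dx_{(c)} with (a < b < c) sorted:
  d(2*x*z) includes (∂/∂x)(2*x*z) dx = (2*z) dx, which multiplied by dy ∧ dw gives (2*z) dx ∧ dy ∧ dw
  d(2*x*z) includes (∂/∂z)(2*x*z) dz = (2*x) dz, which multiplied by dy ∧ dw gives (-2*x) dy ∧ dz ∧ dw
  d(-2*w*x) includes (∂/∂x)(-2*w*x) dx = (-2*w) dx, which multiplied by dz ∧ dw gives (-2*w) dx ∧ dz ∧ dw
Collecting like 3-forms: d(omega) = (2*z) dx ∧ dy ∧ dw + (-2*x) dy ∧ dz ∧ dw + (-2*w) dx ∧ dz ∧ dw.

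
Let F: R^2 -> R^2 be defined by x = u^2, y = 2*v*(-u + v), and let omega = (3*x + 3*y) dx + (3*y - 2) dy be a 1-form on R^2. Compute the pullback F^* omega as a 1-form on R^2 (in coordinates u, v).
F^* omega = (6*u^3 - 12*u^2*v + 24*u*v^2 - 12*v^3 + 4*v) du + (12*u^2*v - 36*u*v^2 + 4*u + 24*v^3 - 8*v) dv

Using F^*(f dg) = (f ∘ F) d(g ∘ F), substitute each coordinate x_i by F_i(u, v) in f_i, and replace dx_i by d F_i = (∂F_i/∂u) du + (∂F_i/∂v) dv.
  For the x component: f_1(F) = 3*u^2 - 6*u*v + 6*v^2; d F_1 = (2*u) du + (0) dv
  For the y component: f_2(F) = -6*u*v + 6*v^2 - 2; d F_2 = (-2*v) du + (-2*u + 4*v) dv
Combining and collecting du, dv coefficients:
  coeff of du: 6*u^3 - 12*u^2*v + 24*u*v^2 - 12*v^3 + 4*v
  coeff of dv: 12*u^2*v - 36*u*v^2 + 4*u + 24*v^3 - 8*v
F^* omega = (6*u^3 - 12*u^2*v + 24*u*v^2 - 12*v^3 + 4*v) du + (12*u^2*v - 36*u*v^2 + 4*u + 24*v^3 - 8*v) dv.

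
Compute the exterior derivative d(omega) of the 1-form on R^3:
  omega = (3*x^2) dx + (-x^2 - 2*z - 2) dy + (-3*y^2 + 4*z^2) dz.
d(omega) = (-2*x) dx ∧ dy + (2 - 6*y) dy ∧ dz

For a 1-form omega = sum_i f_i dx_i, the exterior derivative is
  d(omega) = sum_{i < j} (∂f_j/∂x_i - ∂f_i/∂x_j) dx_i ∧ dx_j.
  coefficient of dx ∧ dy: ∂f_2/∂x - ∂f_1/∂y = ∂(-x^2 - 2*z - 2)/∂x - ∂(3*x^2)/∂y = -2*x
  coefficient of dy ∧ dz: ∂f_3/∂y - ∂f_2/∂z = ∂(-3*y^2 + 4*z^2)/∂y - ∂(-x^2 - 2*z - 2)/∂z = 2 - 6*y
Assembling: d(omega) = (-2*x) dx ∧ dy + (2 - 6*y) dy ∧ dz.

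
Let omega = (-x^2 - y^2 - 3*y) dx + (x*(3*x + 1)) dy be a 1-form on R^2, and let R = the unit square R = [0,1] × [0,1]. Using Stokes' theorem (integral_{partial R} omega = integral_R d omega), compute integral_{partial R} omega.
integral_(partial R) omega = 8

Stokes: integral_partial_R omega = integral_R d omega with d omega = (∂Q/∂x - ∂P/∂y) dx ∧ dy.
  ∂Q/∂x = 6*x + 1
  ∂P/∂y = -2*y - 3
  integrand = ∂Q/∂x - ∂P/∂y = 6*x + 2*y + 4.
Integrating over R: integral_0^1 integral_0^1 (6*x + 2*y + 4) dx dy = 8.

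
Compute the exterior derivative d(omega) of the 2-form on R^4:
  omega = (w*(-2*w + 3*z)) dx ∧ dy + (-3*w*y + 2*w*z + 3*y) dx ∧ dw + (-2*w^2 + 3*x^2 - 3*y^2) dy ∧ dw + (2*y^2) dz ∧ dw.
d(omega) = (3*w) dx ∧ dy ∧ dz + (-w + 6*x + 3*z - 3) dx ∧ dy ∧ dw + (-2*w) dx ∧ dz ∧ dw + (4*y) dy ∧ dz ∧ dw

For a 2-form omega = sum_{i<j} g_{ij} dx_i ∧ dx_j, the exterior derivative is
  d(omega) = sum_{i<j} d(g_{ij}) ∧ dx_i ∧ dx_j = sum_{i<j, k} (∂g_{ij}/∂x_k) dx_k ∧ dx_i ∧ dx_j.
Expand each term, using dx_k ∧ dx_i ∧ dx_j = sgn(permutation) dx_{(a)} ∧ dx_{(b)} ∧ dx_{(c)} with (a < b < c) sorted:
  d(w*(-2*w + 3*z)) includes (∂/∂z)(w*(-2*w + 3*z)) dz = (3*w) dz, which multiplied by dx ∧ dy gives (3*w) dx ∧ dy ∧ dz
  d(w*(-2*w + 3*z)) includes (∂/∂w)(w*(-2*w + 3*z)) dw = (-4*w + 3*z) dw, which multiplied by dx ∧ dy gives (-4*w + 3*z) dx ∧ dy ∧ dw
  d(-3*w*y + 2*w*z + 3*y) includes (∂/∂y)(-3*w*y + 2*w*z + 3*y) dy = (3 - 3*w) dy, which multiplied by dx ∧ dw gives (3*w - 3) dx ∧ dy ∧ dw
  d(-3*w*y + 2*w*z + 3*y) includes (∂/∂z)(-3*w*y + 2*w*z + 3*y) dz = (2*w) dz, which multiplied by dx ∧ dw gives (-2*w) dx ∧ dz ∧ dw
  d(-2*w^2 + 3*x^2 - 3*y^2) includes (∂/∂x)(-2*w^2 + 3*x^2 - 3*y^2) dx = (6*x) dx, which multiplied by dy ∧ dw gives (6*x) dx ∧ dy ∧ dw
  d(2*y^2) includes (∂/∂y)(2*y^2) dy = (4*y) dy, which multiplied by dz ∧ dw gives (4*y) dy ∧ dz ∧ dw
Collecting like 3-forms: d(omega) = (3*w) dx ∧ dy ∧ dz + (-w + 6*x + 3*z - 3) dx ∧ dy ∧ dw + (-2*w) dx ∧ dz ∧ dw + (4*y) dy ∧ dz ∧ dw.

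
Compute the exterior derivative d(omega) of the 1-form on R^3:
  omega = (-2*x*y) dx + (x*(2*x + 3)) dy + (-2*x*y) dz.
d(omega) = (6*x + 3) dx ∧ dy + (-2*y) dx ∧ dz + (-2*x) dy ∧ dz

For a 1-form omega = sum_i f_i dx_i, the exterior derivative is
  d(omega) = sum_{i < j} (∂f_j/∂x_i - ∂f_i/∂x_j) dx_i ∧ dx_j.
  coefficient of dx ∧ dy: ∂f_2/∂x - ∂f_1/∂y = ∂(x*(2*x + 3))/∂x - ∂(-2*x*y)/∂y = 6*x + 3
  coefficient of dx ∧ dz: ∂f_3/∂x - ∂f_1/∂z = ∂(-2*x*y)/∂x - ∂(-2*x*y)/∂z = -2*y
  coefficient of dy ∧ dz: ∂f_3/∂y - ∂f_2/∂z = ∂(-2*x*y)/∂y - ∂(x*(2*x + 3))/∂z = -2*x
Assembling: d(omega) = (6*x + 3) dx ∧ dy + (-2*y) dx ∧ dz + (-2*x) dy ∧ dz.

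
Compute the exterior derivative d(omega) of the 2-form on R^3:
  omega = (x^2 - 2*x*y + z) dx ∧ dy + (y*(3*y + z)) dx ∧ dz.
d(omega) = (-6*y - z + 1) dx ∧ dy ∧ dz

For a 2-form omega = sum_{i<j} g_{ij} dx_i ∧ dx_j, the exterior derivative is
  d(omega) = sum_{i<j} d(g_{ij}) ∧ dx_i ∧ dx_j = sum_{i<j, k} (∂g_{ij}/∂x_k) dx_k ∧ dx_i ∧ dx_j.
Expand each term, using dx_k ∧ dx_i ∧ dx_j = sgn(permutation) dx_{(a)} ∧ dx_{(b)} ∧ dx_{(c)} with (a < b < c) sorted:
  d(x^2 - 2*x*y + z) includes (∂/∂z)(x^2 - 2*x*y + z) dz = (1) dz, which multiplied by dx ∧ dy gives (1) dx ∧ dy ∧ dz
  d(y*(3*y + z)) includes (∂/∂y)(y*(3*y + z)) dy = (6*y + z) dy, which multiplied by dx ∧ dz gives (-6*y - z) dx ∧ dy ∧ dz
Collecting like 3-forms: d(omega) = (-6*y - z + 1) dx ∧ dy ∧ dz.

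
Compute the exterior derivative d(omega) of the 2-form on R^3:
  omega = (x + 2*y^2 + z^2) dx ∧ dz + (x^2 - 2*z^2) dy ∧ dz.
d(omega) = (2*x - 4*y) dx ∧ dy ∧ dz

For a 2-form omega = sum_{i<j} g_{ij} dx_i ∧ dx_j, the exterior derivative is
  d(omega) = sum_{i<j} d(g_{ij}) ∧ dx_i ∧ dx_j = sum_{i<j, k} (∂g_{ij}/∂x_k) dx_k ∧ dx_i ∧ dx_j.
Expand each term, using dx_k ∧ dx_i ∧ dx_j = sgn(permutation) dx_{(a)} ∧ dx_{(b)} ∧ dx_{(c)} with (a < b < c) sorted:
  d(x + 2*y^2 + z^2) includes (∂/∂y)(x + 2*y^2 + z^2) dy = (4*y) dy, which multiplied by dx ∧ dz gives (-4*y) dx ∧ dy ∧ dz
  d(x^2 - 2*z^2) includes (∂/∂x)(x^2 - 2*z^2) dx = (2*x) dx, which multiplied by dy ∧ dz gives (2*x) dx ∧ dy ∧ dz
Collecting like 3-forms: d(omega) = (2*x - 4*y) dx ∧ dy ∧ dz.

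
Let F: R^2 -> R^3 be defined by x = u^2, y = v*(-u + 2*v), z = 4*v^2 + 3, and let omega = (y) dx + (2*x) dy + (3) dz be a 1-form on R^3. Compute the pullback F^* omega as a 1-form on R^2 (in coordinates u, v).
F^* omega = (4*u*v*(-u + v)) du + (-2*u^3 + 8*u^2*v + 24*v) dv

Using F^*(f dg) = (f ∘ F) d(g ∘ F), substitute each coordinate x_i by F_i(u, v) in f_i, and replace dx_i by d F_i = (∂F_i/∂u) du + (∂F_i/∂v) dv.
  For the x component: f_1(F) = v*(-u + 2*v); d F_1 = (2*u) du + (0) dv
  For the y component: f_2(F) = 2*u^2; d F_2 = (-v) du + (-u + 4*v) dv
  For the z component: f_3(F) = 3; d F_3 = (0) du + (8*v) dv
Combining and collecting du, dv coefficients:
  coeff of du: 4*u*v*(-u + v)
  coeff of dv: -2*u^3 + 8*u^2*v + 24*v
F^* omega = (4*u*v*(-u + v)) du + (-2*u^3 + 8*u^2*v + 24*v) dv.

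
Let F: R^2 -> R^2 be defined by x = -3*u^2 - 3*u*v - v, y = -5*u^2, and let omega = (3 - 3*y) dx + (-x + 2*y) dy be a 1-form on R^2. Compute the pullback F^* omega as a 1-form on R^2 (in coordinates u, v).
F^* omega = (-20*u^3 - 75*u^2*v - 10*u*v - 18*u - 9*v) du + (-45*u^3 - 15*u^2 - 9*u - 3) dv

Using F^*(f dg) = (f ∘ F) d(g ∘ F), substitute each coordinate x_i by F_i(u, v) in f_i, and replace dx_i by d F_i = (∂F_i/∂u) du + (∂F_i/∂v) dv.
  For the x component: f_1(F) = 15*u^2 + 3; d F_1 = (-6*u - 3*v) du + (-3*u - 1) dv
  For the y component: f_2(F) = -7*u^2 + 3*u*v + v; d F_2 = (-10*u) du + (0) dv
Combining and collecting du, dv coefficients:
  coeff of du: -20*u^3 - 75*u^2*v - 10*u*v - 18*u - 9*v
  coeff of dv: -45*u^3 - 15*u^2 - 9*u - 3
F^* omega = (-20*u^3 - 75*u^2*v - 10*u*v - 18*u - 9*v) du + (-45*u^3 - 15*u^2 - 9*u - 3) dv.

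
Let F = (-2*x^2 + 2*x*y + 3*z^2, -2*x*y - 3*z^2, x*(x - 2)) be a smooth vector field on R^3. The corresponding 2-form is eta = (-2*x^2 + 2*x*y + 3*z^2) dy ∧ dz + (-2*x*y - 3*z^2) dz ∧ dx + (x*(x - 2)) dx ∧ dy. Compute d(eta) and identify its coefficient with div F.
d(eta) = (-6*x + 2*y) dx ∧ dy ∧ dz; div F = -6*x + 2*y

For a 2-form in R^3 of the form above, applying d gives a 3-form with coefficient ∂P/∂x + ∂Q/∂y + ∂R/∂z:
  ∂P/∂x = -4*x + 2*y
  ∂Q/∂y = -2*x
  ∂R/∂z = 0
Sum = -6*x + 2*y, which is exactly div F.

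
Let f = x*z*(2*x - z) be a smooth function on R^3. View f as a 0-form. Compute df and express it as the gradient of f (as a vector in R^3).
df = (z*(4*x - z)) dx + (0) dy + (2*x*(x - z)) dz; grad f = (z*(4*x - z), 0, 2*x*(x - z))

For a 0-form f, d f = (∂f/∂x) dx + (∂f/∂y) dy + (∂f/∂z) dz. The components of the vector representation are exactly the entries of grad f in Cartesian coordinates:
  ∂f/∂x = z*(4*x - z)
  ∂f/∂y = 0
  ∂f/∂z = 2*x*(x - z).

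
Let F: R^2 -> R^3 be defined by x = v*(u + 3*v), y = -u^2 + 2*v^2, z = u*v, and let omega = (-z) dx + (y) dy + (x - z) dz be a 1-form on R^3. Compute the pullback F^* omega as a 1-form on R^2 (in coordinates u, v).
F^* omega = (2*u^3 - 5*u*v^2 + 3*v^3) du + (v*(-5*u^2 - 3*u*v + 8*v^2)) dv

Using F^*(f dg) = (f ∘ F) d(g ∘ F), substitute each coordinate x_i by F_i(u, v) in f_i, and replace dx_i by d F_i = (∂F_i/∂u) du + (∂F_i/∂v) dv.
  For the x component: f_1(F) = -u*v; d F_1 = (v) du + (u + 6*v) dv
  For the y component: f_2(F) = -u^2 + 2*v^2; d F_2 = (-2*u) du + (4*v) dv
  For the z component: f_3(F) = 3*v^2; d F_3 = (v) du + (u) dv
Combining and collecting du, dv coefficients:
  coeff of du: 2*u^3 - 5*u*v^2 + 3*v^3
  coeff of dv: v*(-5*u^2 - 3*u*v + 8*v^2)
F^* omega = (2*u^3 - 5*u*v^2 + 3*v^3) du + (v*(-5*u^2 - 3*u*v + 8*v^2)) dv.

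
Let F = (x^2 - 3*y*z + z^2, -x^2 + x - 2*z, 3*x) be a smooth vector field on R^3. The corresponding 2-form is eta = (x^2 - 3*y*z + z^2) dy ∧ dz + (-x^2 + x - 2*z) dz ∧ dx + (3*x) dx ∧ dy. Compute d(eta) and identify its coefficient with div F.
d(eta) = (2*x) dx ∧ dy ∧ dz; div F = 2*x

For a 2-form in R^3 of the form above, applying d gives a 3-form with coefficient ∂P/∂x + ∂Q/∂y + ∂R/∂z:
  ∂P/∂x = 2*x
  ∂Q/∂y = 0
  ∂R/∂z = 0
Sum = 2*x, which is exactly div F.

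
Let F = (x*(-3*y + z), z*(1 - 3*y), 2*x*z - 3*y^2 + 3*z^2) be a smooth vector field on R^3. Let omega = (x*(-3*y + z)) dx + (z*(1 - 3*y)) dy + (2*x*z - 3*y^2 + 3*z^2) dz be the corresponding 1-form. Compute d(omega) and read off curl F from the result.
d(omega) = (-3*y - 1) dy ∧ dz + (x - 2*z) dz ∧ dx + (3*x) dx ∧ dy; curl F = (-3*y - 1, x - 2*z, 3*x)

d omega = sum_{i<j} (∂f_j/∂x_i - ∂f_i/∂x_j) dx_i ∧ dx_j. Under the identification (dy ∧ dz, dz ∧ dx, dx ∧ dy) ↔ (e_x, e_y, e_z), the coefficients are exactly the components of curl F. Compute:
  ∂R/∂y - ∂Q/∂z = (-6*y) - (1 - 3*y) = -3*y - 1
  ∂P/∂z - ∂R/∂x = (x) - (2*z) = x - 2*z
  ∂Q/∂x - ∂P/∂y = (0) - (-3*x) = 3*x.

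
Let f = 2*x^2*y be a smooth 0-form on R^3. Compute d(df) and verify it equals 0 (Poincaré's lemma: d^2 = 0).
d(df) = 0

Step 1: df = sum_i (∂f/∂x_i) dx_i = (4*x*y) dx + (2*x^2) dy + (0) dz.
Step 2: Apply d again. Using the 1-form formula, the coefficient of dx ∧ dy in d(df) is ∂^2 f/∂x ∂y - ∂^2 f/∂y ∂x = (4*x) - (4*x) = 0 (equality of mixed partials for smooth f).
Similarly for dx ∧ dz and dy ∧ dz — all coefficients vanish. So d(df) = 0.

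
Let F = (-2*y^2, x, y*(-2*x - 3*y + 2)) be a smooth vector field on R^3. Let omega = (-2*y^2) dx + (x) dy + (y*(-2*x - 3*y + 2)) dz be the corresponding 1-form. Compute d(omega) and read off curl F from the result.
d(omega) = (-2*x - 6*y + 2) dy ∧ dz + (2*y) dz ∧ dx + (4*y + 1) dx ∧ dy; curl F = (-2*x - 6*y + 2, 2*y, 4*y + 1)

d omega = sum_{i<j} (∂f_j/∂x_i - ∂f_i/∂x_j) dx_i ∧ dx_j. Under the identification (dy ∧ dz, dz ∧ dx, dx ∧ dy) ↔ (e_x, e_y, e_z), the coefficients are exactly the components of curl F. Compute:
  ∂R/∂y - ∂Q/∂z = (-2*x - 6*y + 2) - (0) = -2*x - 6*y + 2
  ∂P/∂z - ∂R/∂x = (0) - (-2*y) = 2*y
  ∂Q/∂x - ∂P/∂y = (1) - (-4*y) = 4*y + 1.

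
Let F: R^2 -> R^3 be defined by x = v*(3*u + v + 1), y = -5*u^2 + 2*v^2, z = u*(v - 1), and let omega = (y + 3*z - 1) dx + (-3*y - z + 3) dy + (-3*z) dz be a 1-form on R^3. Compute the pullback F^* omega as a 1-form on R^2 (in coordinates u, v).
F^* omega = (-150*u^3 - 5*u^2*v - 10*u^2 + 66*u*v^2 - 3*u*v - 33*u + 6*v^3 - 3*v) du + (-15*u^3 + 56*u^2*v - 11*u^2 + 8*u*v^2 + u*v - 6*u - 20*v^3 + 2*v^2 + 10*v - 1) dv

Using F^*(f dg) = (f ∘ F) d(g ∘ F), substitute each coordinate x_i by F_i(u, v) in f_i, and replace dx_i by d F_i = (∂F_i/∂u) du + (∂F_i/∂v) dv.
  For the x component: f_1(F) = -5*u^2 + 3*u*v - 3*u + 2*v^2 - 1; d F_1 = (3*v) du + (3*u + 2*v + 1) dv
  For the y component: f_2(F) = 15*u^2 - u*v + u - 6*v^2 + 3; d F_2 = (-10*u) du + (4*v) dv
  For the z component: f_3(F) = 3*u*(1 - v); d F_3 = (v - 1) du + (u) dv
Combining and collecting du, dv coefficients:
  coeff of du: -150*u^3 - 5*u^2*v - 10*u^2 + 66*u*v^2 - 3*u*v - 33*u + 6*v^3 - 3*v
  coeff of dv: -15*u^3 + 56*u^2*v - 11*u^2 + 8*u*v^2 + u*v - 6*u - 20*v^3 + 2*v^2 + 10*v - 1
F^* omega = (-150*u^3 - 5*u^2*v - 10*u^2 + 66*u*v^2 - 3*u*v - 33*u + 6*v^3 - 3*v) du + (-15*u^3 + 56*u^2*v - 11*u^2 + 8*u*v^2 + u*v - 6*u - 20*v^3 + 2*v^2 + 10*v - 1) dv.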